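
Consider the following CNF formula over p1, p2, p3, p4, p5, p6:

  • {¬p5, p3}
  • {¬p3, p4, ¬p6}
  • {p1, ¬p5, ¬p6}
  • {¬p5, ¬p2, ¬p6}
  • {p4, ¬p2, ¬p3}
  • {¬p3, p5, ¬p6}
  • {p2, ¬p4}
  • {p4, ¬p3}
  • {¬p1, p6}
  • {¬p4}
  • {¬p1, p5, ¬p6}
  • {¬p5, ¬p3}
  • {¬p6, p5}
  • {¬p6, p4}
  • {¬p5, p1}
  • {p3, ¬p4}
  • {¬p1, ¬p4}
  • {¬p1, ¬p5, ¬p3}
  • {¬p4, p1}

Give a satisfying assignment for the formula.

p1 = False  p2 = True  p3 = False  p4 = False  p5 = False  p6 = False

Unit propagation: (¬p4) forces p4 = False.
Unit propagation: (¬p3) forces p3 = False.
Unit propagation: (¬p5) forces p5 = False.
The clause (¬p6) is unit: p6 must be False.
Unit propagation: (¬p1) forces p1 = False.
p2 is now unconstrained; take p2 = True.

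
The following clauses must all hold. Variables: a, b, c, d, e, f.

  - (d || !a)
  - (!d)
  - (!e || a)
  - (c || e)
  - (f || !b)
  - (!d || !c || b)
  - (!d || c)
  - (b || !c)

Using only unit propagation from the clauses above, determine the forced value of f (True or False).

(!d) stands alone — d = False.
From (d || !a) and d = False: a = False.
In (a || !e), a is now false; !e must hold, so e = False.
(e || c) with e = False leaves only c, so c = True.
(!c || b) with c = True leaves only b, so b = True.
From (f || !b) and b = True: f = True.

True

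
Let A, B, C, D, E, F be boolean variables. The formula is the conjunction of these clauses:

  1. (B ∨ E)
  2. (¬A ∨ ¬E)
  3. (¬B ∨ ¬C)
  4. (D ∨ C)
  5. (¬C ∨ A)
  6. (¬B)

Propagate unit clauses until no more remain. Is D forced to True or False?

(¬B) stands alone — B = False.
In (E ∨ B), B is now false; E must hold, so E = True.
From (¬E ∨ ¬A) and E = True: A = False.
From (A ∨ ¬C) and A = False: C = False.
From (C ∨ D) and C = False: D = True.

True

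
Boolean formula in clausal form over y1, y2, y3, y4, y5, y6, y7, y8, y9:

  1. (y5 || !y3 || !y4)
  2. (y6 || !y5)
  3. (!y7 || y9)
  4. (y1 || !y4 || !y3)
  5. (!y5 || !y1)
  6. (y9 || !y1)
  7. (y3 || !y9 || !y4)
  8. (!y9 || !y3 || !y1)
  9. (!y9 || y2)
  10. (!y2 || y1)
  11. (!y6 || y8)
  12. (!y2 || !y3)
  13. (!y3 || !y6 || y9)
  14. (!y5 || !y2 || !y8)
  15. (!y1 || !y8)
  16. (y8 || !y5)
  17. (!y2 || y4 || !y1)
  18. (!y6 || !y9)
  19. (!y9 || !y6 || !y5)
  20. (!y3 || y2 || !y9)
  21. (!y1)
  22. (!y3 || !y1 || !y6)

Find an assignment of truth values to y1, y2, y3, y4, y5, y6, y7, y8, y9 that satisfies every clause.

y1 = False, y2 = False, y3 = False, y4 = True, y5 = True, y6 = True, y7 = False, y8 = True, y9 = False

Check each clause:
  1. (!y4 || y5 || !y3) — !y3 is true.
  2. (y6 || !y5) — y6 is true.
  3. (!y7 || y9) — !y7 is true.
  4. (y1 || !y3 || !y4) — !y3 is true.
  5. (!y1 || !y5) — !y1 is true.
  6. (y9 || !y1) — !y1 is true.
  7. (!y9 || !y4 || y3) — !y9 is true.
  8. (!y1 || !y9 || !y3) — !y3 is true.
  9. (!y9 || y2) — !y9 is true.
  10. (!y2 || y1) — !y2 is true.
  11. (!y6 || y8) — y8 is true.
  12. (!y3 || !y2) — !y3 is true.
  13. (!y6 || y9 || !y3) — !y3 is true.
  14. (!y8 || !y2 || !y5) — !y2 is true.
  15. (!y8 || !y1) — !y1 is true.
  16. (!y5 || y8) — y8 is true.
  17. (y4 || !y1 || !y2) — y4 is true.
  18. (!y9 || !y6) — !y9 is true.
  19. (!y9 || !y5 || !y6) — !y9 is true.
  20. (y2 || !y3 || !y9) — !y3 is true.
  21. (!y1) — !y1 is true.
  22. (!y3 || !y1 || !y6) — !y3 is true.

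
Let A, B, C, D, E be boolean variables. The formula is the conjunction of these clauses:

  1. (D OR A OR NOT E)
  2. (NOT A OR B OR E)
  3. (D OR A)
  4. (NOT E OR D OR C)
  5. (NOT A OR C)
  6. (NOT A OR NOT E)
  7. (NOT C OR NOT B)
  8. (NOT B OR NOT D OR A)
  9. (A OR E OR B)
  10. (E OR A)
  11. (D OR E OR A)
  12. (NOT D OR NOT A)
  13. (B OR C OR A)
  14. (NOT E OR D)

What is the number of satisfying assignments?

1

Satisfying assignments:
  A=0 B=0 C=1 D=1 E=1
That's 1 in total.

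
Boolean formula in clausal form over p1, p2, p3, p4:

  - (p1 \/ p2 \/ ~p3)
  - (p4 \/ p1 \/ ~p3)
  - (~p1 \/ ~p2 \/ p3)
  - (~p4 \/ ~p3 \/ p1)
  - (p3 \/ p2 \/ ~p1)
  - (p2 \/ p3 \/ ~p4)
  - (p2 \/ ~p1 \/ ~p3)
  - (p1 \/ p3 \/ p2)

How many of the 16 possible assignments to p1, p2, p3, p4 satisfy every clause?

4

The models are:
  p1=F p2=T p3=F p4=F
  p1=F p2=T p3=F p4=T
  p1=T p2=T p3=T p4=F
  p1=T p2=T p3=T p4=T
Count: 4.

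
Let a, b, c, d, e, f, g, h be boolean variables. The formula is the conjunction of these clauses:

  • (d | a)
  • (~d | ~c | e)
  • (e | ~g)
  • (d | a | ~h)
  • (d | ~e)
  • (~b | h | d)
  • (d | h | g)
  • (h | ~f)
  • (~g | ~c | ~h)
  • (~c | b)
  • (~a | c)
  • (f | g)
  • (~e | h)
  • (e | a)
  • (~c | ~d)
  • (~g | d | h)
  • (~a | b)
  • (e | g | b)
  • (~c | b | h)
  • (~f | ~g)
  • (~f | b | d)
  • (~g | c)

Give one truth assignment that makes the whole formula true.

a = True, b = True, c = True, d = False, e = False, f = True, g = False, h = True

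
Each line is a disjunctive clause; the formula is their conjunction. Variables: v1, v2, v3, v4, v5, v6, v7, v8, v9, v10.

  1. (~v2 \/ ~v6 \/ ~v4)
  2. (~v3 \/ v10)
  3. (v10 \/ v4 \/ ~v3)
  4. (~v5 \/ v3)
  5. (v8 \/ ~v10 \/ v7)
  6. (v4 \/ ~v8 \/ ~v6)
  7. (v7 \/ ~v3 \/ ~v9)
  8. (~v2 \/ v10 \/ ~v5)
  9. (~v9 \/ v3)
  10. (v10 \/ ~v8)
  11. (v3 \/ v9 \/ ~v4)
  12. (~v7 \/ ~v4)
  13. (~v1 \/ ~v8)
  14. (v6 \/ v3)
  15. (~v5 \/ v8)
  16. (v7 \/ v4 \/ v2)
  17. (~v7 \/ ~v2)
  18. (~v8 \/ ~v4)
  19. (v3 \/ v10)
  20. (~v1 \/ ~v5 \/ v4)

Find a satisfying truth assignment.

Pure literal: v1 appears only negated; assign v1 = False.
Pure literal: v5 appears only negated; assign v5 = False.
Set v2 = True and propagate.
  then v7 is forced to False.
For the remaining variables, v3 = True, v4 = False, v6 = False, v8 = True, v9 = False, v10 = True works.
Every clause has at least one true literal under this assignment.

v1=F, v2=T, v3=T, v4=F, v5=F, v6=F, v7=F, v8=T, v9=F, v10=T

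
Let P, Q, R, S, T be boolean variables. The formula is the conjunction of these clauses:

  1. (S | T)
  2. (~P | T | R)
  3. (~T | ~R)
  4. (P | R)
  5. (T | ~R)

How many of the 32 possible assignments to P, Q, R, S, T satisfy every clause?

Satisfying assignments:
  P=T Q=F R=F S=F T=T
  P=T Q=F R=F S=T T=T
  P=T Q=T R=F S=F T=T
  P=T Q=T R=F S=T T=T
Count: 4.

4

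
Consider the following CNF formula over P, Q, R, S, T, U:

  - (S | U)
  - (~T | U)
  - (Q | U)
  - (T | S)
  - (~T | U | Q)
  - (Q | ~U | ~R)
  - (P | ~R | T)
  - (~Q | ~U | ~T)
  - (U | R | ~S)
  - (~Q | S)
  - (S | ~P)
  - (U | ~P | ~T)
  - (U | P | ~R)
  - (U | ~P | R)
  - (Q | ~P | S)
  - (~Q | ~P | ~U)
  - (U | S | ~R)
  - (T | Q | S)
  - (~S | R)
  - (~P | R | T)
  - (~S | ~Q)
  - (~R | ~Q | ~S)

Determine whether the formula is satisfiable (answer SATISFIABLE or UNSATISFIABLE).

SATISFIABLE

Try P = False.
The remaining clauses are satisfied by Q = False, R = False, S = False, T = True, U = True.
So P=F, Q=F, R=F, S=F, T=T, U=T is a satisfying assignment.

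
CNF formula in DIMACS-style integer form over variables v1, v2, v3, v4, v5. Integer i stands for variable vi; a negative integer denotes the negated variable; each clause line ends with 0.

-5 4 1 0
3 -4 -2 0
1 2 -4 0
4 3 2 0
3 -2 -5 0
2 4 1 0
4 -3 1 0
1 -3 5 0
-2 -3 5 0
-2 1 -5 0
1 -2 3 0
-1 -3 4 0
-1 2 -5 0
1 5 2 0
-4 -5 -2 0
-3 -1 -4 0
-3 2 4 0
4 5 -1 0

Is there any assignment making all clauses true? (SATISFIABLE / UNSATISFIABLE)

SATISFIABLE

Branch on v1: take v1 = True.
Branch on v2: take v2 = False.
  then v5 is forced to False.
  then v4 is forced to True.
  then v3 is forced to False.
So v1=1  v2=0  v3=0  v4=1  v5=0 is a satisfying assignment.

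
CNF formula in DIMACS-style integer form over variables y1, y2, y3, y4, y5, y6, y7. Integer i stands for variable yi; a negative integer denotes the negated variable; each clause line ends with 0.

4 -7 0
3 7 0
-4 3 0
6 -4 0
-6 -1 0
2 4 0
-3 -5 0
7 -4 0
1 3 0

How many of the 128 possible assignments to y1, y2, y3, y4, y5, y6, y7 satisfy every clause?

Satisfying assignments:
  y1=F y2=F y3=T y4=T y5=F y6=T y7=T
  y1=F y2=T y3=T y4=F y5=F y6=F y7=F
  y1=F y2=T y3=T y4=F y5=F y6=T y7=F
  y1=F y2=T y3=T y4=T y5=F y6=T y7=T
  y1=T y2=T y3=T y4=F y5=F y6=F y7=F
That's 5 in total.

5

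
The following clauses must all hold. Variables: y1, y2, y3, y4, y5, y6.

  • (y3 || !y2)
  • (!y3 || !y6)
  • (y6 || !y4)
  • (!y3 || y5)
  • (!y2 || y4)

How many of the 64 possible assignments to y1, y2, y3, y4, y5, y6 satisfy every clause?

Case analysis on y3 and y2:
  y3=T, y2=T: a clause becomes empty — 0.
  y3=T, y2=F: remaining (y1,y4,y5,y6) ∈ {(F,F,T,F); (T,F,T,F)} — 2.
  y3=F, y2=T: a clause becomes empty — 0.
  y3=F, y2=F: y1, y5 free; 3 ways for (y4,y6) × 2^2 = 12.
Total: 0 + 2 + 0 + 12 = 14.

14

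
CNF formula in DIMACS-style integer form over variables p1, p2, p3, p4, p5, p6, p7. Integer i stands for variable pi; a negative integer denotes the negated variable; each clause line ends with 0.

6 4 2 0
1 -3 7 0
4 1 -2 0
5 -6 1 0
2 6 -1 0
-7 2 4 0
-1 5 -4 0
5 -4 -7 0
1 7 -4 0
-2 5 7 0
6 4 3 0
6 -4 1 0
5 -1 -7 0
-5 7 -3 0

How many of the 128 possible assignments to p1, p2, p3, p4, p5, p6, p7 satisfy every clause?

Case analysis on p1 and p4:
  p1=T, p4=T: 9 of the 32 assignments to (p2,p3,p5,p6,p7) work.
  p1=T, p4=F: 7 of the 32 assignments to (p2,p3,p5,p6,p7) work.
  p1=F, p4=T: remaining (p2,p3,p5,p6,p7) ∈ {(F,F,T,T,T); (F,T,T,T,T); (T,F,T,T,T); (T,T,T,T,T)} — 4.
  p1=F, p4=F: remaining (p2,p3,p5,p6,p7) ∈ {(F,F,T,T,F)} — 1.
Total: 9 + 7 + 4 + 1 = 21.

21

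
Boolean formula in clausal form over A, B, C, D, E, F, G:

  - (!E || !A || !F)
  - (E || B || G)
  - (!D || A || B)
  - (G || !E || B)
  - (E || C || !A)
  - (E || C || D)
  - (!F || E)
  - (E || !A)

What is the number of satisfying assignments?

Case analysis on E and A:
  E=T, A=T: C, D free; 3 ways for (B,F,G) × 2^2 = 12.
  E=T, A=F: C, F free; 5 ways for (B,D,G) × 2^2 = 20.
  E=F, A=T: a clause becomes empty — 0.
  E=F, A=F: 7 of the 32 assignments to (B,C,D,F,G) work.
Total: 12 + 20 + 0 + 7 = 39.

39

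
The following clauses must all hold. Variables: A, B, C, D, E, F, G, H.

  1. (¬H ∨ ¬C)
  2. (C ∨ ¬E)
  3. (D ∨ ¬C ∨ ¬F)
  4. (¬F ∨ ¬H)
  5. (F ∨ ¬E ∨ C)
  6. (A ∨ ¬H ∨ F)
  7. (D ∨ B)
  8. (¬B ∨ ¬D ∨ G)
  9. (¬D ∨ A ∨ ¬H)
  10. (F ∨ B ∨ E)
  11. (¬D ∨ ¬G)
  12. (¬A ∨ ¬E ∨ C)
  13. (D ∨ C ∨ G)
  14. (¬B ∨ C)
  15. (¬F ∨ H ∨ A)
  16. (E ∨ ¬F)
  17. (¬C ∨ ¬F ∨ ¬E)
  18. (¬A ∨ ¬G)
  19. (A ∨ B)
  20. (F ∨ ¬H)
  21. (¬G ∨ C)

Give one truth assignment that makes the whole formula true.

A = F  B = T  C = T  D = F  E = F  F = F  G = T  H = F

Set A = False and propagate.
  then B is forced to True.
  then C is forced to True.
  then H is forced to False.
  then F is forced to False.
Set D = False and propagate.
E, G are now unconstrained; take E = False, G = True.
Every clause has at least one true literal under this assignment.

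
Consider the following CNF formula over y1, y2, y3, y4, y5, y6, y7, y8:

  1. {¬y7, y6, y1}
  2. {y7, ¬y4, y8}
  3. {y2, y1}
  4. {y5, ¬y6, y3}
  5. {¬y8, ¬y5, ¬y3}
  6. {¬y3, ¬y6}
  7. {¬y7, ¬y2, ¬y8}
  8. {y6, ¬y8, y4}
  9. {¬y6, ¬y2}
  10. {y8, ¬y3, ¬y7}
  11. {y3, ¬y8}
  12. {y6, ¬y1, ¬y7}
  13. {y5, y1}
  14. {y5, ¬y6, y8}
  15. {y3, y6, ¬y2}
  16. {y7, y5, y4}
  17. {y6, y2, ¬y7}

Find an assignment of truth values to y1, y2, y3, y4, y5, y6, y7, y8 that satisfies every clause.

y1=F, y2=T, y3=T, y4=F, y5=T, y6=F, y7=F, y8=F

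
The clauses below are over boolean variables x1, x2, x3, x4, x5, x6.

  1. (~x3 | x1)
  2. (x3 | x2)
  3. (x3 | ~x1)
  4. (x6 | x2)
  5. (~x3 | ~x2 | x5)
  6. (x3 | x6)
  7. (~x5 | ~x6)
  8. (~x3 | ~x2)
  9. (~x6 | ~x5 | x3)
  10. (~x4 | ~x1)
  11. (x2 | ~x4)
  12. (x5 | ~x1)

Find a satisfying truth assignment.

x4 occurs only negated in the remaining clauses — set x4 = False.
Branch on x1: take x1 = False.
  then x3 is forced to False.
  then x2 is forced to True.
  then x6 is forced to True.
  then x5 is forced to False.
Every clause has at least one true literal under this assignment.

x1=F, x2=T, x3=F, x4=F, x5=F, x6=T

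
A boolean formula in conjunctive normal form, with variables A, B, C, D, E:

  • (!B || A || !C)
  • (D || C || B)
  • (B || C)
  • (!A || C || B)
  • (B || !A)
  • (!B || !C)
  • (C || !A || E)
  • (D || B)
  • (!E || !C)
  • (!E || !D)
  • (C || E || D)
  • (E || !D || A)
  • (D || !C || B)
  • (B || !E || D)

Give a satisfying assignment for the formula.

Branch on A: take A = False.
The remaining clauses are satisfied by B = True, C = False, D = False, E = True.

A = F  B = T  C = F  D = F  E = T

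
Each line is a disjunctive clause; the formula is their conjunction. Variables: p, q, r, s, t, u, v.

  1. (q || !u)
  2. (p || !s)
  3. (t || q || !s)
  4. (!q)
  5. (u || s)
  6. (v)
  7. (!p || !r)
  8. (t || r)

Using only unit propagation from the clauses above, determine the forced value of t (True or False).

(!q) stands alone — q = False.
(q || !u) with q = False leaves only !u, so u = False.
(s || u) with u = False leaves only s, so s = True.
(p || !s) with s = True leaves only p, so p = True.
(!s || t || q) with q = False, s = True leaves only t, so t = True.

True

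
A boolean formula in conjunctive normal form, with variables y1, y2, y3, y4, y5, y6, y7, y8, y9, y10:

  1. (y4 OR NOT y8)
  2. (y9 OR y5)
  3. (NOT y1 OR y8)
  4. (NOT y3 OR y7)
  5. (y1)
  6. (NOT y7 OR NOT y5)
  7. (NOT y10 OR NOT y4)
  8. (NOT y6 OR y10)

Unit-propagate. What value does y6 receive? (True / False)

Unit clause (y1) sets y1 = True.
(y8 OR NOT y1): since y1 = True, the clause reduces to (y8). y8 = True.
(NOT y8 OR y4) with y8 = True leaves only y4, so y4 = True.
(NOT y10 OR NOT y4): since y4 = True, the clause reduces to (NOT y10). y10 = False.
From (NOT y6 OR y10) and y10 = False: y6 = False.

False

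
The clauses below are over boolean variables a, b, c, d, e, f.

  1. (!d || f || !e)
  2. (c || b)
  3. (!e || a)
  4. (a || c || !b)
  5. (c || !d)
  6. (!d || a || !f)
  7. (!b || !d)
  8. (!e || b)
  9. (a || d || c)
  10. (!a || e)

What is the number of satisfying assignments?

9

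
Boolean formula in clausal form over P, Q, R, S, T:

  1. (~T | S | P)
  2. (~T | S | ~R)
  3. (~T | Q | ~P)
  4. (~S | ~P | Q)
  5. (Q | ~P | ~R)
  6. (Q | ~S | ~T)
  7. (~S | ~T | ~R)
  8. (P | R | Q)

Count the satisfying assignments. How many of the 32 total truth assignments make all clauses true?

Split on P, then Q.
  P=1, Q=1: S free; 3 ways for (R,T) × 2^1 = 6.
  P=1, Q=0: remaining (R,S,T) ∈ {(0,0,0)} — 1.
  P=0, Q=1: 5 of the 8 assignments to (R,S,T) work.
  P=0, Q=0: remaining (R,S,T) ∈ {(1,0,0); (1,1,0)} — 2.
Total: 6 + 1 + 5 + 2 = 14.

14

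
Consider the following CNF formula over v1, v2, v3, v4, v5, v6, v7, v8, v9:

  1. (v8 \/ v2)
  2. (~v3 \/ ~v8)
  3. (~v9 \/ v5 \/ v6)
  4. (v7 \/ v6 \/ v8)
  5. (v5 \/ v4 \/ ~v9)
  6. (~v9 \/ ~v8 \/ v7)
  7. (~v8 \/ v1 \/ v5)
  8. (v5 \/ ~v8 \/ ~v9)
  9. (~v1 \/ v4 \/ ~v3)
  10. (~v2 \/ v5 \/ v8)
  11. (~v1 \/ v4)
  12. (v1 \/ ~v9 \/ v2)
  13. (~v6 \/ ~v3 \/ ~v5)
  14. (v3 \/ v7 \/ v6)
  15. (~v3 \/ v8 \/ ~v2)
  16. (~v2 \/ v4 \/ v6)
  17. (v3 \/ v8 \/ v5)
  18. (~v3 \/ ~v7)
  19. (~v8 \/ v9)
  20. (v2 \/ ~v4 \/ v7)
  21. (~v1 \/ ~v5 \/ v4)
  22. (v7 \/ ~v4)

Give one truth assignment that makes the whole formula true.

Branch on v1: take v1 = False.
The remaining clauses are satisfied by v2 = True, v3 = False, v4 = False, v5 = True, v6 = True, v7 = True, v8 = False, v9 = True.

v1=0, v2=1, v3=0, v4=0, v5=1, v6=1, v7=1, v8=0, v9=1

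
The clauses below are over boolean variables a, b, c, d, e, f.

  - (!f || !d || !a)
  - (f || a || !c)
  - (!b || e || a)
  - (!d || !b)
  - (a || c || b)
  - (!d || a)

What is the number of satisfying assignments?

25

Split on a, then b.
  a=T, b=T: forces d=F; c, e, f free → 2^3 = 8.
  a=T, b=F: c, e free; 3 ways for (d,f) × 2^2 = 12.
  a=F, b=T: remaining (c,d,e,f) ∈ {(F,F,T,F); (F,F,T,T); (T,F,T,T)} — 3.
  a=F, b=F: remaining (c,d,e,f) ∈ {(T,F,F,T); (T,F,T,T)} — 2.
Total: 8 + 12 + 3 + 2 = 25.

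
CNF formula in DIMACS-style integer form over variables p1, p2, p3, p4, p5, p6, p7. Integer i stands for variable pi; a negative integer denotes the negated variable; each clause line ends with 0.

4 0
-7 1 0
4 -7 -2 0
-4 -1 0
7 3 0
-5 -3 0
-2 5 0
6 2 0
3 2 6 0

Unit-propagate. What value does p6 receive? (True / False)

True

(p4) is a unit clause: p4 = True.
From (~p4 \/ ~p1) and p4 = True: p1 = False.
(~p7 \/ p1): since p1 = False, the clause reduces to (~p7). p7 = False.
(p3 \/ p7): since p7 = False, the clause reduces to (p3). p3 = True.
In (~p3 \/ ~p5), ~p3 is now false; ~p5 must hold, so p5 = False.
In (~p2 \/ p5), p5 is now false; ~p2 must hold, so p2 = False.
From (p2 \/ p6) and p2 = False: p6 = True.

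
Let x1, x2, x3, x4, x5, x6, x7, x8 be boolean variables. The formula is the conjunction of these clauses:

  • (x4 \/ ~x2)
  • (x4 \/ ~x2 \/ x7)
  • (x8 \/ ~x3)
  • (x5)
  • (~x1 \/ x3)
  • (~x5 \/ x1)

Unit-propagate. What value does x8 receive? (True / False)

True

Unit clause (x5) sets x5 = True.
From (x1 \/ ~x5) and x5 = True: x1 = True.
(x3 \/ ~x1) with x1 = True leaves only x3, so x3 = True.
(~x3 \/ x8): since x3 = True, the clause reduces to (x8). x8 = True.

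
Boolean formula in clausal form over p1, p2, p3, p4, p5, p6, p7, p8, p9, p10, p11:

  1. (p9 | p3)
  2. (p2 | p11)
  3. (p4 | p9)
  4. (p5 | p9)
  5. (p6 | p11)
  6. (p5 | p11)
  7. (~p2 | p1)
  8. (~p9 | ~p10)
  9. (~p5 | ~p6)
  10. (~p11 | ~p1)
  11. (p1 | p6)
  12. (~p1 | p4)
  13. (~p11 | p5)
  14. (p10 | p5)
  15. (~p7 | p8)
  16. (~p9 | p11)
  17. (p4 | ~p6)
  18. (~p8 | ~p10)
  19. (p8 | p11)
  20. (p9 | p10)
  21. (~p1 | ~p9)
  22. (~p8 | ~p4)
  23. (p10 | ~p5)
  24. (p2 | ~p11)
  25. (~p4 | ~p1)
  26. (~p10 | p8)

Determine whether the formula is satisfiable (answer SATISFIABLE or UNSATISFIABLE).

UNSATISFIABLE

p11 = True:
  propagation gives p1=False, p2=False; an empty clause results — contradiction.
p11 = False:
  propagation gives p2=True, p6=True, p5=True; an empty clause results — contradiction.
Every branch closes, so no satisfying assignment exists.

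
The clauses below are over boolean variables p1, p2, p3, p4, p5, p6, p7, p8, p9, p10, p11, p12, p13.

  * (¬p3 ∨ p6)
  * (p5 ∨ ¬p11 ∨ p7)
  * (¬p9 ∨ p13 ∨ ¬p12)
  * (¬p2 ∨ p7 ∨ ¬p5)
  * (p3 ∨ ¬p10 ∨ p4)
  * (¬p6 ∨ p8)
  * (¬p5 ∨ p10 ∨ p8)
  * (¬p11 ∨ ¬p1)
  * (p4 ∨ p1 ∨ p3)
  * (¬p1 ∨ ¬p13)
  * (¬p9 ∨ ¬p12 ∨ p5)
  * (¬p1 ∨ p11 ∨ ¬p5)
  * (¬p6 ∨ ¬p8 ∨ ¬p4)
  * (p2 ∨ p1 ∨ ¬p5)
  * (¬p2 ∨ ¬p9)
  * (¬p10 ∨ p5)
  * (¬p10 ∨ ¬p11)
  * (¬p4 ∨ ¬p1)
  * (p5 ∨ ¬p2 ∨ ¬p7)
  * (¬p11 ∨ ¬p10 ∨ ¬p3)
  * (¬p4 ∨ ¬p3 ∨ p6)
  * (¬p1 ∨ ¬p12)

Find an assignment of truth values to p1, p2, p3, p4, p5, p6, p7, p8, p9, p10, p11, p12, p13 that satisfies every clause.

p1=0, p2=0, p3=0, p4=1, p5=0, p6=0, p7=1, p8=1, p9=1, p10=0, p11=1, p12=0, p13=0

p12 occurs only negated in the remaining clauses — set p12 = False.
Branch on p1: take p1 = False.
Try p2 = False.
  then p5 is forced to False.
  then p10 is forced to False.
The remaining clauses are satisfied by p3 = False, p4 = True, p6 = False, p7 = True, p8 = True, p9 = True, p11 = True, p13 = False.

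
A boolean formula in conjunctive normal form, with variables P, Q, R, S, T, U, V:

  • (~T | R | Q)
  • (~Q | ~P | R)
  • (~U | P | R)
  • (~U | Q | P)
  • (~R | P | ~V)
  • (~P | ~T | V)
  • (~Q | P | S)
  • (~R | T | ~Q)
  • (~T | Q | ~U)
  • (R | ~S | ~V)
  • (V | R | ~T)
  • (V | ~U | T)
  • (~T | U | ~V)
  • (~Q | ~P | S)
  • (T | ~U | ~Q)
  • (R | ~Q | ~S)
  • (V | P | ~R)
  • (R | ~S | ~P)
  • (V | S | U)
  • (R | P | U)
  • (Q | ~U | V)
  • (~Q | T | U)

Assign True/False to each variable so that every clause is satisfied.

Try P = True.
For the remaining variables, Q = False, R = True, S = False, T = False, U = False, V = True works.
Check each clause:
  1. (R | Q | ~T) — R is true.
  2. (R | ~P | ~Q) — R is true.
  3. (~U | R | P) — P is true.
  4. (~U | Q | P) — P is true.
  5. (~R | ~V | P) — P is true.
  6. (V | ~P | ~T) — ~T is true.
  7. (~Q | P | S) — P is true.
  8. (~R | ~Q | T) — ~Q is true.
  9. (Q | ~T | ~U) — ~U is true.
  10. (R | ~V | ~S) — R is true.
  11. (R | ~T | V) — ~T is true.
  12. (T | V | ~U) — ~U is true.
  13. (~T | ~V | U) — ~T is true.
  14. (~Q | S | ~P) — ~Q is true.
  15. (~Q | ~U | T) — ~U is true.
  16. (R | ~S | ~Q) — R is true.
  17. (~R | V | P) — P is true.
  18. (~S | R | ~P) — R is true.
  19. (U | V | S) — V is true.
  20. (P | R | U) — P is true.
  21. (Q | ~U | V) — ~U is true.
  22. (~Q | U | T) — ~Q is true.

P = T, Q = F, R = T, S = F, T = F, U = F, V = T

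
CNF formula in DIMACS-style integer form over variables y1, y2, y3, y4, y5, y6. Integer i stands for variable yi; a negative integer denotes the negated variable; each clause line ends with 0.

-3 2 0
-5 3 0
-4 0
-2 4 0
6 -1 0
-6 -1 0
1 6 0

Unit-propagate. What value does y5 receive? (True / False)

(NOT y4) is a unit clause: y4 = False.
From (y4 OR NOT y2) and y4 = False: y2 = False.
From (NOT y3 OR y2) and y2 = False: y3 = False.
In (NOT y5 OR y3), y3 is now false; NOT y5 must hold, so y5 = False.

False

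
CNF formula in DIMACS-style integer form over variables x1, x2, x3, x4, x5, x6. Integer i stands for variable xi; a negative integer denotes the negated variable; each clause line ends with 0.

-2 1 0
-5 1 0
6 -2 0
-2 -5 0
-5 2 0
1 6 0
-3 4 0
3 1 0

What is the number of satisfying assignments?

10

Split on x1, then x2.
  x1=1, x2=1: remaining (x3,x4,x5,x6) ∈ {(0,0,0,1); (0,1,0,1); (1,1,0,1)} — 3.
  x1=1, x2=0: x6 free; 3 ways for (x3,x4,x5) × 2^1 = 6.
  x1=0, x2=1: a clause becomes empty — 0.
  x1=0, x2=0: remaining (x3,x4,x5,x6) ∈ {(1,1,0,1)} — 1.
Total: 3 + 6 + 0 + 1 = 10.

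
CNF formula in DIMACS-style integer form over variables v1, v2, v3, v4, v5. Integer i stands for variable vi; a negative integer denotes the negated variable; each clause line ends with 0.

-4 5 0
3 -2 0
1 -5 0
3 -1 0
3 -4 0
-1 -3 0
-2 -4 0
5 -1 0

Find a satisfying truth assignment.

v1=F, v2=T, v3=T, v4=F, v5=F

Check each clause:
  1. (NOT v4 OR v5) — NOT v4 is true.
  2. (NOT v2 OR v3) — v3 is true.
  3. (NOT v5 OR v1) — NOT v5 is true.
  4. (v3 OR NOT v1) — v3 is true.
  5. (NOT v4 OR v3) — v3 is true.
  6. (NOT v3 OR NOT v1) — NOT v1 is true.
  7. (NOT v4 OR NOT v2) — NOT v4 is true.
  8. (v5 OR NOT v1) — NOT v1 is true.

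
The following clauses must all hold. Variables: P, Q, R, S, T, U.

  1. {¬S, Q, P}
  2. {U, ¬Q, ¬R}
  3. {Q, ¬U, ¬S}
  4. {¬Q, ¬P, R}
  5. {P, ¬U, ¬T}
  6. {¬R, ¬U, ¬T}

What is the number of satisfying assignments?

27

Case analysis on Q and U:
  Q=1, U=1: S free; 3 ways for (P,R,T) × 2^1 = 6.
  Q=1, U=0: remaining (P,R,S,T) ∈ {(0,0,0,0); (0,0,0,1); (0,0,1,0); (0,0,1,1)} — 4.
  Q=0, U=1: 5 of the 16 assignments to (P,R,S,T) work.
  Q=0, U=0: R, T free; 3 ways for (P,S) × 2^2 = 12.
Total: 6 + 4 + 5 + 12 = 27.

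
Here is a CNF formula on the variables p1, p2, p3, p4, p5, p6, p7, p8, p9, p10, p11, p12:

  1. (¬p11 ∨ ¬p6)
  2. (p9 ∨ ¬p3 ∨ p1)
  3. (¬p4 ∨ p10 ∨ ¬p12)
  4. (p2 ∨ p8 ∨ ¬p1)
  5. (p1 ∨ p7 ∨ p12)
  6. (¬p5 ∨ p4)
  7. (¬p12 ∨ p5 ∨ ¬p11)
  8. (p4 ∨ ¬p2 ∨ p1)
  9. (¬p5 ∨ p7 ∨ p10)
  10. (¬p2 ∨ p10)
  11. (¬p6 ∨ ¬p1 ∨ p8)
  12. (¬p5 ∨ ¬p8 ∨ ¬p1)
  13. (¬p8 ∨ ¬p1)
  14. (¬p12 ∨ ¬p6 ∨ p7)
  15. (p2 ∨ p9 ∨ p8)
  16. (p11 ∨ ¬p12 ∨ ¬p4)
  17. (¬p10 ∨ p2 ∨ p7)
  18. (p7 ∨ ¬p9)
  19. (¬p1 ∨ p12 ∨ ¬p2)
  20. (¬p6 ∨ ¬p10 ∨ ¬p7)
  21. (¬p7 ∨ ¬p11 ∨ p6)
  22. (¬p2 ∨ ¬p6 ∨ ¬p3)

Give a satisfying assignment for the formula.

p1 = F, p2 = F, p3 = F, p4 = T, p5 = T, p6 = F, p7 = T, p8 = F, p9 = T, p10 = F, p11 = F, p12 = F

Check each clause:
  1. (¬p11 ∨ ¬p6) — ¬p6 is true.
  2. (p9 ∨ ¬p3 ∨ p1) — p9 is true.
  3. (¬p12 ∨ ¬p4 ∨ p10) — ¬p12 is true.
  4. (p8 ∨ p2 ∨ ¬p1) — ¬p1 is true.
  5. (p1 ∨ p7 ∨ p12) — p7 is true.
  6. (p4 ∨ ¬p5) — p4 is true.
  7. (¬p11 ∨ ¬p12 ∨ p5) — ¬p11 is true.
  8. (¬p2 ∨ p1 ∨ p4) — p4 is true.
  9. (¬p5 ∨ p7 ∨ p10) — p7 is true.
  10. (¬p2 ∨ p10) — ¬p2 is true.
  11. (¬p1 ∨ ¬p6 ∨ p8) — ¬p6 is true.
  12. (¬p5 ∨ ¬p8 ∨ ¬p1) — ¬p8 is true.
  13. (¬p1 ∨ ¬p8) — ¬p8 is true.
  14. (¬p6 ∨ ¬p12 ∨ p7) — ¬p6 is true.
  15. (p2 ∨ p8 ∨ p9) — p9 is true.
  16. (p11 ∨ ¬p12 ∨ ¬p4) — ¬p12 is true.
  17. (p7 ∨ ¬p10 ∨ p2) — ¬p10 is true.
  18. (p7 ∨ ¬p9) — p7 is true.
  19. (p12 ∨ ¬p1 ∨ ¬p2) — ¬p1 is true.
  20. (¬p7 ∨ ¬p6 ∨ ¬p10) — ¬p6 is true.
  21. (¬p7 ∨ p6 ∨ ¬p11) — ¬p11 is true.
  22. (¬p2 ∨ ¬p6 ∨ ¬p3) — ¬p6 is true.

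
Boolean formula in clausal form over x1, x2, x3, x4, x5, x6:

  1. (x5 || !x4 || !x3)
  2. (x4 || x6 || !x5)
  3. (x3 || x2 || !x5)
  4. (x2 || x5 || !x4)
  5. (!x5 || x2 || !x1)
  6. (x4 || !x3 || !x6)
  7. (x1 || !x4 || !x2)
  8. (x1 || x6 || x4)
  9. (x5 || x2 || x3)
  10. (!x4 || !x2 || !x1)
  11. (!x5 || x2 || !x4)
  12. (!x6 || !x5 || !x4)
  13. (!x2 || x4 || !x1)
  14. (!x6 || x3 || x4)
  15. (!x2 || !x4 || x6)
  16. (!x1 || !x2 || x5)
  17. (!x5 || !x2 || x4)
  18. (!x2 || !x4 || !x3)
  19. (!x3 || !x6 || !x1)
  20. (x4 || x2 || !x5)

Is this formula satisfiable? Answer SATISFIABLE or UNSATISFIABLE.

Try x1 = True.
Branch on x2: take x2 = False.
  then x5 is forced to False.
  then x4 is forced to False.
  then x3 is forced to True.
  then x6 is forced to False.
Every clause has at least one true literal under this assignment.
So x1=1, x2=0, x3=1, x4=0, x5=0, x6=0 is a satisfying assignment.

SATISFIABLE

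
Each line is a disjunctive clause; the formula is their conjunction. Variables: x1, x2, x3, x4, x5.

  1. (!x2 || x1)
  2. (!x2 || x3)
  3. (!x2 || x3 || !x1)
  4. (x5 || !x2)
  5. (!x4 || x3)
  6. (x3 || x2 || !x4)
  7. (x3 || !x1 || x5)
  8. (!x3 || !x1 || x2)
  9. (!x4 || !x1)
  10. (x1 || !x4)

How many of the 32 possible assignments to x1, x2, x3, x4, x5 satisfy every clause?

6

The models are:
  x1=F x2=F x3=F x4=F x5=F
  x1=F x2=F x3=F x4=F x5=T
  x1=F x2=F x3=T x4=F x5=F
  x1=F x2=F x3=T x4=F x5=T
  x1=T x2=F x3=F x4=F x5=T
  x1=T x2=T x3=T x4=F x5=T
Count: 6.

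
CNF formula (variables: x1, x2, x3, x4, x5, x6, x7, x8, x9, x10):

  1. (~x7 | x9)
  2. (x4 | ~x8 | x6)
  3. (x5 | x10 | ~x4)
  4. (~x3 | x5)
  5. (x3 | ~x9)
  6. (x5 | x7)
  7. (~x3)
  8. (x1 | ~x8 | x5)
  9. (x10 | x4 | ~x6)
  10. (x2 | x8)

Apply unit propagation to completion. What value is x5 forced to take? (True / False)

True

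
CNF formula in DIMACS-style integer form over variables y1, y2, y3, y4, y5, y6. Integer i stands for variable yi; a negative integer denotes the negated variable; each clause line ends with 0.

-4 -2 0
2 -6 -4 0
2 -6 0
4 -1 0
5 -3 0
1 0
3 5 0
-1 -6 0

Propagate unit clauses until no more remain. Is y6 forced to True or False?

False

Unit clause (y1) sets y1 = True.
In (NOT y1 OR y4), NOT y1 is now false; y4 must hold, so y4 = True.
In (NOT y2 OR NOT y4), NOT y4 is now false; NOT y2 must hold, so y2 = False.
From (y2 OR NOT y6 OR NOT y4) and y2 = False, y4 = True: y6 = False.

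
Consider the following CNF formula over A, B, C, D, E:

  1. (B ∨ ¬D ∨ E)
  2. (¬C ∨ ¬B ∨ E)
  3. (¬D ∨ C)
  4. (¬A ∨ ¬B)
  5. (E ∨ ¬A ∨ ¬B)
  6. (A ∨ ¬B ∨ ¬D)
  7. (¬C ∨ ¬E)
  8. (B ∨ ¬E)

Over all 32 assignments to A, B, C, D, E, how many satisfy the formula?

6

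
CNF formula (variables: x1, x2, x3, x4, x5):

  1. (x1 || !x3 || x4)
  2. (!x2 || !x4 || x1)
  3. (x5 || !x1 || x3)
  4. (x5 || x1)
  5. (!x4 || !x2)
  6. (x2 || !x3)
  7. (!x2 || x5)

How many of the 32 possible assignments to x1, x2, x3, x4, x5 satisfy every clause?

Satisfying assignments:
  x1=F x2=F x3=F x4=F x5=T
  x1=F x2=F x3=F x4=T x5=T
  x1=F x2=T x3=F x4=F x5=T
  x1=T x2=F x3=F x4=F x5=T
  x1=T x2=F x3=F x4=T x5=T
  x1=T x2=T x3=F x4=F x5=T
  x1=T x2=T x3=T x4=F x5=T
Count: 7.

7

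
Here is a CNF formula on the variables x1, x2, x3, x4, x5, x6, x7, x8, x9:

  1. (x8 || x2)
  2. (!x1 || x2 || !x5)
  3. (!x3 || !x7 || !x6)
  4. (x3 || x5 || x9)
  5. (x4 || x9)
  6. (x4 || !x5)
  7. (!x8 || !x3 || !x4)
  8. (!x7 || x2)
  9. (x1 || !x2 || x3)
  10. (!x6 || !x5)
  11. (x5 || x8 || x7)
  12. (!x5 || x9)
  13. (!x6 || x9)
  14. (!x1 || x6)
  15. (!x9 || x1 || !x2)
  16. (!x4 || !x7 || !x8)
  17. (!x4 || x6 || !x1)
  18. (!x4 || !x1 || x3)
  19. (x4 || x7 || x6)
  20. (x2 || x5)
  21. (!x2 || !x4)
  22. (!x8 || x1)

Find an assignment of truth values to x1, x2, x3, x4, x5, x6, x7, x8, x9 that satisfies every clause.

Set x1 = True and propagate.
  then x6 is forced to True.
  then x5 is forced to False.
  then x9 is forced to True.
  then x2 is forced to True.
  then x4 is forced to False.
Try x3 = False.
Branch on x7: take x7 = True.
x8 is now unconstrained; take x8 = False.

x1=T, x2=T, x3=F, x4=F, x5=F, x6=T, x7=T, x8=F, x9=T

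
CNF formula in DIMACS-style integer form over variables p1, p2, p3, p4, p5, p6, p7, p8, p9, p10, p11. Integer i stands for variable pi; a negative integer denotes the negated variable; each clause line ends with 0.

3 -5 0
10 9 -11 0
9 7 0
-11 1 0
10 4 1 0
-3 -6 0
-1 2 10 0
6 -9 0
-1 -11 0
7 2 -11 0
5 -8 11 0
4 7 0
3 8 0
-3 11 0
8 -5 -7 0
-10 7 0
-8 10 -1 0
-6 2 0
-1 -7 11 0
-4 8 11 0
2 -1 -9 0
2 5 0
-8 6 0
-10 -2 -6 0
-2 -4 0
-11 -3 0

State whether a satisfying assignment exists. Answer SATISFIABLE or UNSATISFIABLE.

p11 = True:
  propagation gives p1=True; an empty clause results — contradiction.
p11 = False:
  propagation gives p3=False, p5=False, p8=False; an empty clause results — contradiction.
Every branch closes, so no satisfying assignment exists.

UNSATISFIABLE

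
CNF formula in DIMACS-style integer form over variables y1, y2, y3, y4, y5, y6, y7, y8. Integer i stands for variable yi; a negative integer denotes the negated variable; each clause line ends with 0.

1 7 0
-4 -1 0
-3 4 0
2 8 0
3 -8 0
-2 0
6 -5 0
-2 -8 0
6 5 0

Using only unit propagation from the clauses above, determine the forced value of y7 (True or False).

True

Unit clause (¬y2) sets y2 = False.
(y2 ∨ y8): since y2 = False, the clause reduces to (y8). y8 = True.
(y3 ∨ ¬y8) with y8 = True leaves only y3, so y3 = True.
In (y4 ∨ ¬y3), ¬y3 is now false; y4 must hold, so y4 = True.
In (¬y1 ∨ ¬y4), ¬y4 is now false; ¬y1 must hold, so y1 = False.
In (y1 ∨ y7), y1 is now false; y7 must hold, so y7 = True.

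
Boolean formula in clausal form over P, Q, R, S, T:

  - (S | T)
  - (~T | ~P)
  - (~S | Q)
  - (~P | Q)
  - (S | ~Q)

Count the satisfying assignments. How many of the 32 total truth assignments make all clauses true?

8

Case analysis on Q and S:
  Q=T, S=T: R free; 3 ways for (P,T) × 2^1 = 6.
  Q=T, S=F: a clause becomes empty — 0.
  Q=F, S=T: a clause becomes empty — 0.
  Q=F, S=F: remaining (P,R,T) ∈ {(F,F,T); (F,T,T)} — 2.
Total: 6 + 0 + 0 + 2 = 8.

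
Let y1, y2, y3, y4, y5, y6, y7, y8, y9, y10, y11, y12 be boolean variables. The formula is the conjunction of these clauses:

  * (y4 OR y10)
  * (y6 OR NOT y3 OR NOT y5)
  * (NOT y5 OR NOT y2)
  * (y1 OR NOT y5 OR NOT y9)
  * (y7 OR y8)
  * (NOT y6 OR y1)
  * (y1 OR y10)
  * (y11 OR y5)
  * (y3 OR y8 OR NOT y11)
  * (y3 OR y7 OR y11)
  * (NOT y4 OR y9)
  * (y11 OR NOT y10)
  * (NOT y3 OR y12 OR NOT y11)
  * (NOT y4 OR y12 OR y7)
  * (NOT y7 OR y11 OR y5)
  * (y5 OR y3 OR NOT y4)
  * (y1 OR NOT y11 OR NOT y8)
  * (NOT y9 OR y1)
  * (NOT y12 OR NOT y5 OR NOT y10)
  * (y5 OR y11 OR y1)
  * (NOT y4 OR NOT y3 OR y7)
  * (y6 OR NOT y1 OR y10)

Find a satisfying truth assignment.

y1 = True, y2 = False, y3 = False, y4 = True, y5 = True, y6 = True, y7 = True, y8 = True, y9 = True, y10 = False, y11 = True, y12 = False

Check each clause:
  1. (y10 OR y4) — y4 is true.
  2. (NOT y3 OR NOT y5 OR y6) — NOT y3 is true.
  3. (NOT y2 OR NOT y5) — NOT y2 is true.
  4. (y1 OR NOT y5 OR NOT y9) — y1 is true.
  5. (y8 OR y7) — y8 is true.
  6. (y1 OR NOT y6) — y1 is true.
  7. (y10 OR y1) — y1 is true.
  8. (y5 OR y11) — y11 is true.
  9. (y8 OR NOT y11 OR y3) — y8 is true.
  10. (y3 OR y7 OR y11) — y11 is true.
  11. (NOT y4 OR y9) — y9 is true.
  12. (y11 OR NOT y10) — y11 is true.
  13. (NOT y3 OR NOT y11 OR y12) — NOT y3 is true.
  14. (y12 OR y7 OR NOT y4) — y7 is true.
  15. (NOT y7 OR y11 OR y5) — y11 is true.
  16. (y5 OR y3 OR NOT y4) — y5 is true.
  17. (y1 OR NOT y11 OR NOT y8) — y1 is true.
  18. (NOT y9 OR y1) — y1 is true.
  19. (NOT y5 OR NOT y10 OR NOT y12) — NOT y12 is true.
  20. (y1 OR y11 OR y5) — y1 is true.
  21. (y7 OR NOT y3 OR NOT y4) — NOT y3 is true.
  22. (NOT y1 OR y10 OR y6) — y6 is true.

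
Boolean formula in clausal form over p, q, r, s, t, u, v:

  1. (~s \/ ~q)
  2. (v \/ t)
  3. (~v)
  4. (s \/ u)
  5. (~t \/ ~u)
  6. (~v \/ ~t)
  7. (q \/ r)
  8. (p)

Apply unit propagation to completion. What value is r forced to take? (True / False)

True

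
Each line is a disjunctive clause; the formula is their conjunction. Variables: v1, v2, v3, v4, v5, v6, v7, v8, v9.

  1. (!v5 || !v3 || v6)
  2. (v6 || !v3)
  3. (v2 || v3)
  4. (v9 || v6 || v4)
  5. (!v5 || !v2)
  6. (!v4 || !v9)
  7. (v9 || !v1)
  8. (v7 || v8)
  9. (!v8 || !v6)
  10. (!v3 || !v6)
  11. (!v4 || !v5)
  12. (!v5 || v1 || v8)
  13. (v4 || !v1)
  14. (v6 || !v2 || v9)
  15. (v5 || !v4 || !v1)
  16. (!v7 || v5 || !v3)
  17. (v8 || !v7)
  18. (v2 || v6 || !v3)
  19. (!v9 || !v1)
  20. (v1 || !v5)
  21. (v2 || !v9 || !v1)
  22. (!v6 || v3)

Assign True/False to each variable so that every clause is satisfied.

v1 = 0  v2 = 1  v3 = 0  v4 = 0  v5 = 0  v6 = 0  v7 = 0  v8 = 1  v9 = 1

Check each clause:
  1. (v6 || !v5 || !v3) — !v5 is true.
  2. (!v3 || v6) — !v3 is true.
  3. (v3 || v2) — v2 is true.
  4. (v4 || v9 || v6) — v9 is true.
  5. (!v2 || !v5) — !v5 is true.
  6. (!v4 || !v9) — !v4 is true.
  7. (!v1 || v9) — v9 is true.
  8. (v8 || v7) — v8 is true.
  9. (!v8 || !v6) — !v6 is true.
  10. (!v3 || !v6) — !v6 is true.
  11. (!v5 || !v4) — !v5 is true.
  12. (v8 || !v5 || v1) — v8 is true.
  13. (v4 || !v1) — !v1 is true.
  14. (!v2 || v6 || v9) — v9 is true.
  15. (v5 || !v4 || !v1) — !v4 is true.
  16. (v5 || !v3 || !v7) — !v7 is true.
  17. (!v7 || v8) — v8 is true.
  18. (!v3 || v6 || v2) — v2 is true.
  19. (!v9 || !v1) — !v1 is true.
  20. (v1 || !v5) — !v5 is true.
  21. (v2 || !v1 || !v9) — v2 is true.
  22. (!v6 || v3) — !v6 is true.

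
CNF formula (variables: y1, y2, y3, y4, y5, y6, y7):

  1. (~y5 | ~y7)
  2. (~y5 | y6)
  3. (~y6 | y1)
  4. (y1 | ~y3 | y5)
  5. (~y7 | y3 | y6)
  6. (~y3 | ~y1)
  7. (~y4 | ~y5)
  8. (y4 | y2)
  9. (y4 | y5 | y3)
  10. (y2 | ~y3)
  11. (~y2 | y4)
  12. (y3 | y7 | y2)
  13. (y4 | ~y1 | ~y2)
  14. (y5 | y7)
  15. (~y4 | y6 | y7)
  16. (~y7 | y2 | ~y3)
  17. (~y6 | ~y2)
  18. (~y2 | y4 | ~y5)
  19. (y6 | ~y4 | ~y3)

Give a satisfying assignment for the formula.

Branch on y1: take y1 = True.
  then y3 is forced to False.
For the remaining variables, y2 = False, y4 = True, y5 = False, y6 = True, y7 = True works.

y1 = 1, y2 = 0, y3 = 0, y4 = 1, y5 = 0, y6 = 1, y7 = 1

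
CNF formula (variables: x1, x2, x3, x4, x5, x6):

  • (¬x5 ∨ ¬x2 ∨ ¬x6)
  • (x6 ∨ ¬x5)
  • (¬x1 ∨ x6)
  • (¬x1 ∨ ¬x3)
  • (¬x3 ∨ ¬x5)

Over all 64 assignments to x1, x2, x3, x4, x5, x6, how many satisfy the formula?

Case analysis on x5 and x6:
  x5=1, x6=1: remaining (x1,x2,x3,x4) ∈ {(0,0,0,0); (0,0,0,1); (1,0,0,0); (1,0,0,1)} — 4.
  x5=1, x6=0: a clause becomes empty — 0.
  x5=0, x6=1: x2, x4 free; 3 ways for (x1,x3) × 2^2 = 12.
  x5=0, x6=0: forces x1=0; x2, x3, x4 free → 2^3 = 8.
Total: 4 + 0 + 12 + 8 = 24.

24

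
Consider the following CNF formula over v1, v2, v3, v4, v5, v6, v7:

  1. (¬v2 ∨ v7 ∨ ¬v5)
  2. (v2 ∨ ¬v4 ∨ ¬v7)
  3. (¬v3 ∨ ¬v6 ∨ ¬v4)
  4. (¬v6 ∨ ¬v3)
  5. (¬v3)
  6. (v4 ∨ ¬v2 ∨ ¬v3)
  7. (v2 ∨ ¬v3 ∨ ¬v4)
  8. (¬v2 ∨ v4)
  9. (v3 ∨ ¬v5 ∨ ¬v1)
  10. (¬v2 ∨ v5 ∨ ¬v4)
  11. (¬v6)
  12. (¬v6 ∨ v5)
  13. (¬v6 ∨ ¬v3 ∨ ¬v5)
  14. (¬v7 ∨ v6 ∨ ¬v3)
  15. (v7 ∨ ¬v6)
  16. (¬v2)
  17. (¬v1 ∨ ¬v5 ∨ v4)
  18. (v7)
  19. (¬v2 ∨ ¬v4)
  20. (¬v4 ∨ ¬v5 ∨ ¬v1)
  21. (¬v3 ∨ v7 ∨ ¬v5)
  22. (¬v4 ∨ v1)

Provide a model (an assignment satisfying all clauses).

v1=False, v2=False, v3=False, v4=False, v5=False, v6=False, v7=True

Check each clause:
  1. (¬v5 ∨ v7 ∨ ¬v2) — ¬v5 is true.
  2. (¬v7 ∨ ¬v4 ∨ v2) — ¬v4 is true.
  3. (¬v6 ∨ ¬v3 ∨ ¬v4) — ¬v6 is true.
  4. (¬v3 ∨ ¬v6) — ¬v6 is true.
  5. (¬v3) — ¬v3 is true.
  6. (v4 ∨ ¬v3 ∨ ¬v2) — ¬v3 is true.
  7. (¬v4 ∨ ¬v3 ∨ v2) — ¬v4 is true.
  8. (v4 ∨ ¬v2) — ¬v2 is true.
  9. (¬v1 ∨ v3 ∨ ¬v5) — ¬v1 is true.
  10. (¬v2 ∨ ¬v4 ∨ v5) — ¬v4 is true.
  11. (¬v6) — ¬v6 is true.
  12. (v5 ∨ ¬v6) — ¬v6 is true.
  13. (¬v3 ∨ ¬v6 ∨ ¬v5) — ¬v6 is true.
  14. (¬v7 ∨ ¬v3 ∨ v6) — ¬v3 is true.
  15. (¬v6 ∨ v7) — ¬v6 is true.
  16. (¬v2) — ¬v2 is true.
  17. (v4 ∨ ¬v1 ∨ ¬v5) — ¬v5 is true.
  18. (v7) — v7 is true.
  19. (¬v4 ∨ ¬v2) — ¬v4 is true.
  20. (¬v4 ∨ ¬v1 ∨ ¬v5) — ¬v5 is true.
  21. (v7 ∨ ¬v3 ∨ ¬v5) — ¬v5 is true.
  22. (v1 ∨ ¬v4) — ¬v4 is true.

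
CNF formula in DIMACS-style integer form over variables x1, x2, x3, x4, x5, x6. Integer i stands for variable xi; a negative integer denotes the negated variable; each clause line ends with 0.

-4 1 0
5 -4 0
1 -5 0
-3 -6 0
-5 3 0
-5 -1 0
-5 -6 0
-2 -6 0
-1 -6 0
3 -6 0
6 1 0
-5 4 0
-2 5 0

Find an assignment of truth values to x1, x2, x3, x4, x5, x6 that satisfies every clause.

x1=True  x2=False  x3=False  x4=False  x5=False  x6=False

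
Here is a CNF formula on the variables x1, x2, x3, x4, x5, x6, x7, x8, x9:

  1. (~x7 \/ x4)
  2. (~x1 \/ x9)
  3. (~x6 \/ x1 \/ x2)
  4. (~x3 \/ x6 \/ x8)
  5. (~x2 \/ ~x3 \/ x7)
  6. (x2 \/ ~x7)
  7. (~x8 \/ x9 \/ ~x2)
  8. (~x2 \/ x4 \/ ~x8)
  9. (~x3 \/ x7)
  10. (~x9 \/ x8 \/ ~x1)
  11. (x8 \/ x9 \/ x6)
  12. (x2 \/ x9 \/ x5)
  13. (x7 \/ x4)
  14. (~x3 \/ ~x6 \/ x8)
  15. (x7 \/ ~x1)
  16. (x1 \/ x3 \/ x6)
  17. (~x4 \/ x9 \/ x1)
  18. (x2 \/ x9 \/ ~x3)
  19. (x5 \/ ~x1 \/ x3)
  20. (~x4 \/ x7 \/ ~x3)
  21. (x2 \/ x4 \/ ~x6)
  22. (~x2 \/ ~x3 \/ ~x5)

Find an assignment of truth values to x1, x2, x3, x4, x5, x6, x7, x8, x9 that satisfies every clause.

x1=0, x2=1, x3=1, x4=1, x5=0, x6=0, x7=1, x8=1, x9=1

Branch on x1: take x1 = False.
For the remaining variables, x2 = True, x3 = True, x4 = True, x5 = False, x6 = False, x7 = True, x8 = True, x9 = True works.
Check each clause:
  1. (x4 \/ ~x7) — x4 is true.
  2. (~x1 \/ x9) — x9 is true.
  3. (x1 \/ x2 \/ ~x6) — ~x6 is true.
  4. (~x3 \/ x8 \/ x6) — x8 is true.
  5. (~x2 \/ ~x3 \/ x7) — x7 is true.
  6. (x2 \/ ~x7) — x2 is true.
  7. (x9 \/ ~x8 \/ ~x2) — x9 is true.
  8. (x4 \/ ~x2 \/ ~x8) — x4 is true.
  9. (x7 \/ ~x3) — x7 is true.
  10. (~x9 \/ x8 \/ ~x1) — x8 is true.
  11. (x9 \/ x6 \/ x8) — x8 is true.
  12. (x5 \/ x9 \/ x2) — x9 is true.
  13. (x4 \/ x7) — x4 is true.
  14. (~x6 \/ ~x3 \/ x8) — x8 is true.
  15. (~x1 \/ x7) — ~x1 is true.
  16. (x6 \/ x1 \/ x3) — x3 is true.
  17. (~x4 \/ x9 \/ x1) — x9 is true.
  18. (x2 \/ ~x3 \/ x9) — x9 is true.
  19. (x3 \/ x5 \/ ~x1) — x3 is true.
  20. (x7 \/ ~x3 \/ ~x4) — x7 is true.
  21. (x2 \/ x4 \/ ~x6) — ~x6 is true.
  22. (~x3 \/ ~x2 \/ ~x5) — ~x5 is true.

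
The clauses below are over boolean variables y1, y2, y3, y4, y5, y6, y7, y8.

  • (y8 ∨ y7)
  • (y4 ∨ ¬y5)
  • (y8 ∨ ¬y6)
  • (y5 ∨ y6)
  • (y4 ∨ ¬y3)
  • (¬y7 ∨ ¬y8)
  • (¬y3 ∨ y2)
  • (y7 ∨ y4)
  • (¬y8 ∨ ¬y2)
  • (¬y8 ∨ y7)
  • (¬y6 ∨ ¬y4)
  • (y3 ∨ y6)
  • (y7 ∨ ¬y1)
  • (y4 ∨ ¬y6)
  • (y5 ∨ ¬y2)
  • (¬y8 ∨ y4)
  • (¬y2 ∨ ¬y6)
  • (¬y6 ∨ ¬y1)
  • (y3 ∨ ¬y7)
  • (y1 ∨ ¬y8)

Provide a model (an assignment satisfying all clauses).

y1=F, y2=T, y3=T, y4=T, y5=T, y6=F, y7=T, y8=F

Check each clause:
  1. (y7 ∨ y8) — y7 is true.
  2. (¬y5 ∨ y4) — y4 is true.
  3. (¬y6 ∨ y8) — ¬y6 is true.
  4. (y6 ∨ y5) — y5 is true.
  5. (¬y3 ∨ y4) — y4 is true.
  6. (¬y8 ∨ ¬y7) — ¬y8 is true.
  7. (y2 ∨ ¬y3) — y2 is true.
  8. (y4 ∨ y7) — y4 is true.
  9. (¬y8 ∨ ¬y2) — ¬y8 is true.
  10. (¬y8 ∨ y7) — ¬y8 is true.
  11. (¬y4 ∨ ¬y6) — ¬y6 is true.
  12. (y3 ∨ y6) — y3 is true.
  13. (y7 ∨ ¬y1) — ¬y1 is true.
  14. (y4 ∨ ¬y6) — ¬y6 is true.
  15. (¬y2 ∨ y5) — y5 is true.
  16. (y4 ∨ ¬y8) — ¬y8 is true.
  17. (¬y6 ∨ ¬y2) — ¬y6 is true.
  18. (¬y1 ∨ ¬y6) — ¬y6 is true.
  19. (y3 ∨ ¬y7) — y3 is true.
  20. (y1 ∨ ¬y8) — ¬y8 is true.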